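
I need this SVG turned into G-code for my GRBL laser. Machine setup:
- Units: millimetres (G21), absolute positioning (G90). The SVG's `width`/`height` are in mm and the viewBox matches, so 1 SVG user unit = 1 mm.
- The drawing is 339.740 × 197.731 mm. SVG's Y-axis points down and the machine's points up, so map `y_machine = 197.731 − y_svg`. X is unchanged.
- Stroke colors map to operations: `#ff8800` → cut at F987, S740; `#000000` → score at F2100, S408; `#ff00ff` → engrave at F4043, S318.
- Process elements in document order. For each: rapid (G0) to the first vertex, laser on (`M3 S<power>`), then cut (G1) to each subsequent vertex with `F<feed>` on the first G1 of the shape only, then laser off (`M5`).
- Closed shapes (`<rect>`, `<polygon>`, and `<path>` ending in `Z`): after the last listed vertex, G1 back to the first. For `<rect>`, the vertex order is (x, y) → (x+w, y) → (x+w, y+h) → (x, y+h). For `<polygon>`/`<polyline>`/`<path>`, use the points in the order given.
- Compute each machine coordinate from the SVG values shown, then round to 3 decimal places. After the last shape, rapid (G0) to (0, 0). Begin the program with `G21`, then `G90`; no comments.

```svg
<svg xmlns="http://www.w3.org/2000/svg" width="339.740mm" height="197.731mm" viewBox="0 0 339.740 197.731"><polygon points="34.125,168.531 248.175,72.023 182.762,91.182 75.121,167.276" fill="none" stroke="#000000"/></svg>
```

G21
G90
G0 X34.125 Y29.200
M3 S408
G1 X248.175 Y125.708 F2100
G1 X182.762 Y106.549
G1 X75.121 Y30.455
G1 X34.125 Y29.200
M5
G0 X0.000 Y0.000

1 u = 1 mm; y_m = 197.731 − y.

[1] `<polygon>` closed polygon, #000000→score S408 F2100: (34.125,29.200) → (248.175,125.708) → (182.762,106.549) → (75.121,30.455) → (34.125,29.200) (closed)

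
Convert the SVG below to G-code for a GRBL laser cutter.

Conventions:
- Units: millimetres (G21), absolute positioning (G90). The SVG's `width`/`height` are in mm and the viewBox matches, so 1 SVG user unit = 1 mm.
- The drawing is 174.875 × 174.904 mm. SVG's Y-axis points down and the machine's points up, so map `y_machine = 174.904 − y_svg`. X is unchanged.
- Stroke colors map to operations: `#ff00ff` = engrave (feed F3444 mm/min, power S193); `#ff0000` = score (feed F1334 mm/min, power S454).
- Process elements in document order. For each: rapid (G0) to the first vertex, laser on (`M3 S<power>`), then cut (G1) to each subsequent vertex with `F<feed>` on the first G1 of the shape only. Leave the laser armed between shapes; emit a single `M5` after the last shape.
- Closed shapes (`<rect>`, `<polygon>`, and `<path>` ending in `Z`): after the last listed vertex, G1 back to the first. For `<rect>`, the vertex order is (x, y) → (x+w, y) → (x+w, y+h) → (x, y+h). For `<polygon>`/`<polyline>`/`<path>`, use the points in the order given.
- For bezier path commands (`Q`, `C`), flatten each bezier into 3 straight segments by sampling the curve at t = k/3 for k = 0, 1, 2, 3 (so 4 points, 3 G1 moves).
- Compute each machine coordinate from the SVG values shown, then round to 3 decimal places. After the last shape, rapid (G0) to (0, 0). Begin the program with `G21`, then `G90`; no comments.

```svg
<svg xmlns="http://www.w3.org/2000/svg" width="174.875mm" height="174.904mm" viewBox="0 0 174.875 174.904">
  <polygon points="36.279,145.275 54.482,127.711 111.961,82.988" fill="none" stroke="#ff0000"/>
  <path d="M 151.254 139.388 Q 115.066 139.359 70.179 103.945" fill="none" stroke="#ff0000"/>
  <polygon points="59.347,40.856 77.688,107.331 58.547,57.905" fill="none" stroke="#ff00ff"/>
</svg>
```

viewBox `0 0 174.875 174.904` with mm width/height → 1 unit = 1 mm. Flip: y_m = 174.904 − y_svg.

**Shape 1** — `<polygon>` closed polygon, stroke `#ff0000` → score (S454, F1334). Machine vertices: (36.279,29.629) → (54.482,47.193) → (111.961,91.916) → (36.279,29.629). Closed: final G1 returns to the first vertex.

**Shape 2** — `<path>` quadratic bezier, stroke `#ff0000` → score (S454, F1334). Control points (SVG): P0=(151.254,139.388), P1=(115.066,139.359), P2=(70.179,103.945); sampled at t=k/3. Machine vertices: (151.254,35.516) → (126.162,39.467) → (99.137,51.281) → (70.179,70.959). Open path.

**Shape 3** — `<polygon>` closed polygon, stroke `#ff00ff` → engrave (S193, F3444). Machine vertices: (59.347,134.048) → (77.688,67.573) → (58.547,116.999) → (59.347,134.048). Closed: final G1 returns to the first vertex.

G21
G90
G0 X36.279 Y29.629
M3 S454
G1 X54.482 Y47.193 F1334
G1 X111.961 Y91.916
G1 X36.279 Y29.629
G0 X151.254 Y35.516
M3 S454
G1 X126.162 Y39.467 F1334
G1 X99.137 Y51.281
G1 X70.179 Y70.959
G0 X59.347 Y134.048
M3 S193
G1 X77.688 Y67.573 F3444
G1 X58.547 Y116.999
G1 X59.347 Y134.048
M5
G0 X0.000 Y0.000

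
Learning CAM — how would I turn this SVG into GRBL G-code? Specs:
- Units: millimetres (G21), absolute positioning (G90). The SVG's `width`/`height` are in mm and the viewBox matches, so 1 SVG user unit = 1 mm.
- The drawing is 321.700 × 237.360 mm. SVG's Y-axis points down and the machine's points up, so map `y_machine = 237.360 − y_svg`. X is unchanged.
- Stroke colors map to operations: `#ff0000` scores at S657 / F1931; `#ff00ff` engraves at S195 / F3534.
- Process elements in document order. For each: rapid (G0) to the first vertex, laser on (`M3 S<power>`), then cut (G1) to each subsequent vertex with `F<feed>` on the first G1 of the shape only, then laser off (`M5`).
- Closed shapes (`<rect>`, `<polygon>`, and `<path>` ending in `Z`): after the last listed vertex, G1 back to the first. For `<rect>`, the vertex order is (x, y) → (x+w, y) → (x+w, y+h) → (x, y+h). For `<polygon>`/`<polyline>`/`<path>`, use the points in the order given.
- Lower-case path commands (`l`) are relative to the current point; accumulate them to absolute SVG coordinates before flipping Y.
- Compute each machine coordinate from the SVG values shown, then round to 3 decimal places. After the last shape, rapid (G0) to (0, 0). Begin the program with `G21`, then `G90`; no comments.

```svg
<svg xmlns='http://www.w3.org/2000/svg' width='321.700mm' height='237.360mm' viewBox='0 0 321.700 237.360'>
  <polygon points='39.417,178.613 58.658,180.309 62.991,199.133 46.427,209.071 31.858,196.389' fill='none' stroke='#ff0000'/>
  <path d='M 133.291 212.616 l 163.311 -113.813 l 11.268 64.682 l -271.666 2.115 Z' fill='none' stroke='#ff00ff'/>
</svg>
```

1 u = 1 mm; y_m = 237.360 − y.

[1] `<polygon>` regular polygon, #ff0000→score S657 F1931: (39.417,58.747) → (58.658,57.051) → (62.991,38.227) → (46.427,28.289) → (31.858,40.971) → (39.417,58.747) (closed)

[2] `<path>` closed polygon, #ff00ff→engrave S195 F3534: (133.291,24.744) → (296.602,138.557) → (307.870,73.875) → (36.204,71.760) → (133.291,24.744) (closed)

G21
G90
G0 X39.417 Y58.747
M3 S657
G1 X58.658 Y57.051 F1931
G1 X62.991 Y38.227
G1 X46.427 Y28.289
G1 X31.858 Y40.971
G1 X39.417 Y58.747
M5
G0 X133.291 Y24.744
M3 S195
G1 X296.602 Y138.557 F3534
G1 X307.870 Y73.875
G1 X36.204 Y71.760
G1 X133.291 Y24.744
M5
G0 X0.000 Y0.000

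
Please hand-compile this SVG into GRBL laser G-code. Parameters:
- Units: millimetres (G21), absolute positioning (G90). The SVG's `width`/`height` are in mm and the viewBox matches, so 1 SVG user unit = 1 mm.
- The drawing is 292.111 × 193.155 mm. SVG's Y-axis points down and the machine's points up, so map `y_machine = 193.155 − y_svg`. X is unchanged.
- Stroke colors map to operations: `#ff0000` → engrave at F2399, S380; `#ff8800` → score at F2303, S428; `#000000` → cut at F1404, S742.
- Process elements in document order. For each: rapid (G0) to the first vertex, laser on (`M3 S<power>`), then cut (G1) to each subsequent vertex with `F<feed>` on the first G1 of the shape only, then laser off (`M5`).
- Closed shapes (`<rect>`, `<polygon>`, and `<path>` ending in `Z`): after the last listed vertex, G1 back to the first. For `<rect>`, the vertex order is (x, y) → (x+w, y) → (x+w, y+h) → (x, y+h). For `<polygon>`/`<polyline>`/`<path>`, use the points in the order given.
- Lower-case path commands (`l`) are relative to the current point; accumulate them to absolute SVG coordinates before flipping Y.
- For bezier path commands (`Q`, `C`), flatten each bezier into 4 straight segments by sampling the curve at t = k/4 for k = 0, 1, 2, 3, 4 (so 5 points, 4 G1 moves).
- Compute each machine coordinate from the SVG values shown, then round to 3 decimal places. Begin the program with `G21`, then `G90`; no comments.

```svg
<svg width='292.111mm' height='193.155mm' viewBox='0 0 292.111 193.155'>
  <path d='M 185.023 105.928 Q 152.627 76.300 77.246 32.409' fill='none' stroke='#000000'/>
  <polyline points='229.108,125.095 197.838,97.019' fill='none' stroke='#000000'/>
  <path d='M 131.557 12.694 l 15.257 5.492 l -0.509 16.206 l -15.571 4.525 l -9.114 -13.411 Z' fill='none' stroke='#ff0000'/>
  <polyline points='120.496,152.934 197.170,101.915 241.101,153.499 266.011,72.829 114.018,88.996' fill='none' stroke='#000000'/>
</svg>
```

Since the viewBox matches the mm dimensions, user units are millimetres directly. The only transform is the Y-flip y_m = 193.155 − y_svg.

Shape 1 is a quadratic bezier drawn with `<path>`. Its stroke #000000 means cut at S742, F1404. After flipping Y the toolpath is (185.023,87.227) → (166.138,102.932) → (141.881,120.421) → (112.250,139.692) → (77.246,160.746).

Shape 2 is a line segment drawn with `<polyline>`. Its stroke #000000 means cut at S742, F1404. After flipping Y the toolpath is (229.108,68.060) → (197.838,96.136).

Shape 3 is a regular polygon drawn with `<path>`. Its stroke #ff0000 means engrave at S380, F2399. After flipping Y the toolpath is (131.557,180.461) → (146.814,174.969) → (146.305,158.763) → (130.734,154.238) → (121.620,167.649) → (131.557,180.461), returning to the start.

Shape 4 is a open polyline drawn with `<polyline>`. Its stroke #000000 means cut at S742, F1404. After flipping Y the toolpath is (120.496,40.221) → (197.170,91.240) → (241.101,39.656) → (266.011,120.326) → (114.018,104.159).

G21
G90
G0 X185.023 Y87.227
M3 S742
G1 X166.138 Y102.932 F1404
G1 X141.881 Y120.421
G1 X112.250 Y139.692
G1 X77.246 Y160.746
M5
G0 X229.108 Y68.060
M3 S742
G1 X197.838 Y96.136 F1404
M5
G0 X131.557 Y180.461
M3 S380
G1 X146.814 Y174.969 F2399
G1 X146.305 Y158.763
G1 X130.734 Y154.238
G1 X121.620 Y167.649
G1 X131.557 Y180.461
M5
G0 X120.496 Y40.221
M3 S742
G1 X197.170 Y91.240 F1404
G1 X241.101 Y39.656
G1 X266.011 Y120.326
G1 X114.018 Y104.159
M5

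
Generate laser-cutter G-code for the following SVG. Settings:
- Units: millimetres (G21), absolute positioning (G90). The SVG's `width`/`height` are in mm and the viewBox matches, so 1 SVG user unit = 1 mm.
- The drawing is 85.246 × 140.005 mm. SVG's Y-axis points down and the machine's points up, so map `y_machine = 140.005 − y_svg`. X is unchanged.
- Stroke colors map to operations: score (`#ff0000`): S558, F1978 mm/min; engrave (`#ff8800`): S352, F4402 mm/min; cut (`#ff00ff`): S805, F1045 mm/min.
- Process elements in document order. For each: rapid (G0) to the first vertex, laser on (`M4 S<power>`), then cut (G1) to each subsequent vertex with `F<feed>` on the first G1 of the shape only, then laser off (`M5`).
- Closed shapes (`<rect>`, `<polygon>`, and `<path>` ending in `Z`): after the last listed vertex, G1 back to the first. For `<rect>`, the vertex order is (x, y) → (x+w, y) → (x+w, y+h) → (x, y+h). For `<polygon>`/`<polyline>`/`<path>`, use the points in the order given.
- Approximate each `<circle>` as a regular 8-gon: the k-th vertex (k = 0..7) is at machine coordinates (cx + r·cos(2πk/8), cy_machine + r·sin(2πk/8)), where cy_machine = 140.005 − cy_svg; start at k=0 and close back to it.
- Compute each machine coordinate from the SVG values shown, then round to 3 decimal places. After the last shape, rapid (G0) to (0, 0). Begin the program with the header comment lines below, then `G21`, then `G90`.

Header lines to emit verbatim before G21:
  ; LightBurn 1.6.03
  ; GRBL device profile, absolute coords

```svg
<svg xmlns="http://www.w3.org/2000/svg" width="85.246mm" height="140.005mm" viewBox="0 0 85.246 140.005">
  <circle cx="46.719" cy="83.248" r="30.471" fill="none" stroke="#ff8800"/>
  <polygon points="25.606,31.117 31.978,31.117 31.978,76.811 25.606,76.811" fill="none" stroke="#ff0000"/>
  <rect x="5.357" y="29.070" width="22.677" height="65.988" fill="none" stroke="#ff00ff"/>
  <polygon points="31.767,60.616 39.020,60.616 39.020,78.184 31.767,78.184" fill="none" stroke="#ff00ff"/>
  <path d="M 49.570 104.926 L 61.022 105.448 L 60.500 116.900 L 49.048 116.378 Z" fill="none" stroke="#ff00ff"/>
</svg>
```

; LightBurn 1.6.03
; GRBL device profile, absolute coords
G21
G90
G0 X77.190 Y56.757
M4 S352
G1 X68.265 Y78.303 F4402
G1 X46.719 Y87.228
G1 X25.173 Y78.303
G1 X16.248 Y56.757
G1 X25.173 Y35.211
G1 X46.719 Y26.286
G1 X68.265 Y35.211
G1 X77.190 Y56.757
M5
G0 X25.606 Y108.888
M4 S558
G1 X31.978 Y108.888 F1978
G1 X31.978 Y63.194
G1 X25.606 Y63.194
G1 X25.606 Y108.888
M5
G0 X5.357 Y110.935
M4 S805
G1 X28.034 Y110.935 F1045
G1 X28.034 Y44.947
G1 X5.357 Y44.947
G1 X5.357 Y110.935
M5
G0 X31.767 Y79.389
M4 S805
G1 X39.020 Y79.389 F1045
G1 X39.020 Y61.821
G1 X31.767 Y61.821
G1 X31.767 Y79.389
M5
G0 X49.570 Y35.079
M4 S805
G1 X61.022 Y34.557 F1045
G1 X60.500 Y23.105
G1 X49.048 Y23.627
G1 X49.570 Y35.079
M5
G0 X0.000 Y0.000

viewBox `0 0 85.246 140.005` with mm width/height → 1 unit = 1 mm. Flip: y_m = 140.005 − y_svg.

**Shape 1** — `<circle>` circle, stroke `#ff8800` → engrave (S352, F4402). Machine vertices: (77.190,56.757) → (68.265,78.303) → (46.719,87.228) → (25.173,78.303) → (16.248,56.757) → (25.173,35.211) → (46.719,26.286) → (68.265,35.211) → (77.190,56.757). Closed: final G1 returns to the first vertex.

**Shape 2** — `<polygon>` rectangle, stroke `#ff0000` → score (S558, F1978). Machine vertices: (25.606,108.888) → (31.978,108.888) → (31.978,63.194) → (25.606,63.194) → (25.606,108.888). Closed: final G1 returns to the first vertex.

**Shape 3** — `<rect>` rectangle, stroke `#ff00ff` → cut (S805, F1045). Machine vertices: (5.357,110.935) → (28.034,110.935) → (28.034,44.947) → (5.357,44.947) → (5.357,110.935). Closed: final G1 returns to the first vertex.

**Shape 4** — `<polygon>` rectangle, stroke `#ff00ff` → cut (S805, F1045). Machine vertices: (31.767,79.389) → (39.020,79.389) → (39.020,61.821) → (31.767,61.821) → (31.767,79.389). Closed: final G1 returns to the first vertex.

**Shape 5** — `<path>` regular polygon, stroke `#ff00ff` → cut (S805, F1045). Machine vertices: (49.570,35.079) → (61.022,34.557) → (60.500,23.105) → (49.048,23.627) → (49.570,35.079). Closed: final G1 returns to the first vertex.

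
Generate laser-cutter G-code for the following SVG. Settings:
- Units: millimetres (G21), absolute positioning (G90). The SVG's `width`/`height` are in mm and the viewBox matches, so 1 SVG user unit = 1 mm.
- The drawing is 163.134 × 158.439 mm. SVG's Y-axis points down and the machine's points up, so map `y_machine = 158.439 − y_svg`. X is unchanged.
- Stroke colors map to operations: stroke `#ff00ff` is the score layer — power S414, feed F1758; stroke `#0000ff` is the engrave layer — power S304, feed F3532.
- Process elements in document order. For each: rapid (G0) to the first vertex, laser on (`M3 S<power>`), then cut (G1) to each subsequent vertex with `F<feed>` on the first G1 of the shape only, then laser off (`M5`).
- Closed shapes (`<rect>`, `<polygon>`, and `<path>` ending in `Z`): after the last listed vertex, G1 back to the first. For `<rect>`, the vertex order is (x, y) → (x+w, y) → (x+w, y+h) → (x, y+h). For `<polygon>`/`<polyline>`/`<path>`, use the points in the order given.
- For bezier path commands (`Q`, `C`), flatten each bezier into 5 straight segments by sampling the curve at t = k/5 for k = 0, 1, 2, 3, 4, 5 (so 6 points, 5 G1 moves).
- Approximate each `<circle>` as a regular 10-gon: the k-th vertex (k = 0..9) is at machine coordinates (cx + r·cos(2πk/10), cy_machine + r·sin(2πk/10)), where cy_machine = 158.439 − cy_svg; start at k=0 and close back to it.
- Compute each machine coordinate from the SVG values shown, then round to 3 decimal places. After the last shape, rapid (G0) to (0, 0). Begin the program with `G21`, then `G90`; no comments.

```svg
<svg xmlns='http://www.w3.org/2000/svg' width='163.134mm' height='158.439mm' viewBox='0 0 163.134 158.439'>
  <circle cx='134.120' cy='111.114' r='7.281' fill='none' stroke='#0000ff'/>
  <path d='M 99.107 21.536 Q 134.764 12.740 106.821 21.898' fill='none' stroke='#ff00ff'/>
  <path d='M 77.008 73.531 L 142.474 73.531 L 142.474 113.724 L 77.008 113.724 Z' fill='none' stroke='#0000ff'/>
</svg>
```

G21
G90
G0 X141.401 Y47.325
M3 S304
G1 X140.010 Y51.605 F3532
G1 X136.370 Y54.250
G1 X131.870 Y54.250
G1 X128.230 Y51.605
G1 X126.839 Y47.325
G1 X128.230 Y43.045
G1 X131.870 Y40.400
G1 X136.370 Y40.400
G1 X140.010 Y43.045
G1 X141.401 Y47.325
M5
G0 X99.107 Y136.903
M3 S414
G1 X110.826 Y139.703 F1758
G1 X117.457 Y141.067
G1 X118.999 Y140.995
G1 X115.454 Y139.486
G1 X106.821 Y136.541
M5
G0 X77.008 Y84.908
M3 S304
G1 X142.474 Y84.908 F3532
G1 X142.474 Y44.715
G1 X77.008 Y44.715
G1 X77.008 Y84.908
M5
G0 X0.000 Y0.000

1 u = 1 mm; y_m = 158.439 − y.

[1] `<circle>` circle, #0000ff→engrave S304 F3532: (141.401,47.325) → (140.010,51.605) → (136.370,54.250) → (131.870,54.250) → (128.230,51.605) → (126.839,47.325) → (128.230,43.045) → (131.870,40.400) → (136.370,40.400) → (140.010,43.045) → (141.401,47.325) (closed)

[2] `<path>` quadratic bezier, #ff00ff→score S414 F1758: (99.107,136.903) → (110.826,139.703) → (117.457,141.067) → (118.999,140.995) → (115.454,139.486) → (106.821,136.541)

[3] `<path>` rectangle, #0000ff→engrave S304 F3532: (77.008,84.908) → (142.474,84.908) → (142.474,44.715) → (77.008,44.715) → (77.008,84.908) (closed)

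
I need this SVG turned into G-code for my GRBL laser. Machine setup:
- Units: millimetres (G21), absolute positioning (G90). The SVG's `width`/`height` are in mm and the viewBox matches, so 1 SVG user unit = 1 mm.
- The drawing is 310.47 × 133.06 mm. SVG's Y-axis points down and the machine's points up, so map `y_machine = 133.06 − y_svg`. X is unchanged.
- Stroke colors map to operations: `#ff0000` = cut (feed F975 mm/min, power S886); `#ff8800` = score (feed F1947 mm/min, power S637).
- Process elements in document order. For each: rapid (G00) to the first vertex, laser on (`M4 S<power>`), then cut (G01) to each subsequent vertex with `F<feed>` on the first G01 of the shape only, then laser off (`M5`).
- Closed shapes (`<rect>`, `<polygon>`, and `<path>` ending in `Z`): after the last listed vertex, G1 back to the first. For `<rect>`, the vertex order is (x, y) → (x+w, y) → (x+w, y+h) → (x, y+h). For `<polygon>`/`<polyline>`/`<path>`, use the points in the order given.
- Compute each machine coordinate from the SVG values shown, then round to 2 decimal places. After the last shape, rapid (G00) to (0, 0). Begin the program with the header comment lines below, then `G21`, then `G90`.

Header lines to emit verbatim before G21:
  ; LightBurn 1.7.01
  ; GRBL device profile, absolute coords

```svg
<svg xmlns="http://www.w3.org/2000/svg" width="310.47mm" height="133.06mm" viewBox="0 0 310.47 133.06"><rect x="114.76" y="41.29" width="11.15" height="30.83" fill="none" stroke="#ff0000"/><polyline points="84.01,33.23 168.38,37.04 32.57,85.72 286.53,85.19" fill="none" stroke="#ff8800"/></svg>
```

; LightBurn 1.7.01
; GRBL device profile, absolute coords
G21
G90
G00 X114.76 Y91.77
M4 S886
G01 X125.91 Y91.77 F975
G01 X125.91 Y60.94
G01 X114.76 Y60.94
G01 X114.76 Y91.77
M5
G00 X84.01 Y99.83
M4 S637
G01 X168.38 Y96.02 F1947
G01 X32.57 Y47.34
G01 X286.53 Y47.87
M5
G00 X0.00 Y0.00

1 u = 1 mm; y_m = 133.06 − y.

[1] `<rect>` rectangle, #ff0000→cut S886 F975: (114.76,91.77) → (125.91,91.77) → (125.91,60.94) → (114.76,60.94) → (114.76,91.77) (closed)

[2] `<polyline>` open polyline, #ff8800→score S637 F1947: (84.01,99.83) → (168.38,96.02) → (32.57,47.34) → (286.53,47.87)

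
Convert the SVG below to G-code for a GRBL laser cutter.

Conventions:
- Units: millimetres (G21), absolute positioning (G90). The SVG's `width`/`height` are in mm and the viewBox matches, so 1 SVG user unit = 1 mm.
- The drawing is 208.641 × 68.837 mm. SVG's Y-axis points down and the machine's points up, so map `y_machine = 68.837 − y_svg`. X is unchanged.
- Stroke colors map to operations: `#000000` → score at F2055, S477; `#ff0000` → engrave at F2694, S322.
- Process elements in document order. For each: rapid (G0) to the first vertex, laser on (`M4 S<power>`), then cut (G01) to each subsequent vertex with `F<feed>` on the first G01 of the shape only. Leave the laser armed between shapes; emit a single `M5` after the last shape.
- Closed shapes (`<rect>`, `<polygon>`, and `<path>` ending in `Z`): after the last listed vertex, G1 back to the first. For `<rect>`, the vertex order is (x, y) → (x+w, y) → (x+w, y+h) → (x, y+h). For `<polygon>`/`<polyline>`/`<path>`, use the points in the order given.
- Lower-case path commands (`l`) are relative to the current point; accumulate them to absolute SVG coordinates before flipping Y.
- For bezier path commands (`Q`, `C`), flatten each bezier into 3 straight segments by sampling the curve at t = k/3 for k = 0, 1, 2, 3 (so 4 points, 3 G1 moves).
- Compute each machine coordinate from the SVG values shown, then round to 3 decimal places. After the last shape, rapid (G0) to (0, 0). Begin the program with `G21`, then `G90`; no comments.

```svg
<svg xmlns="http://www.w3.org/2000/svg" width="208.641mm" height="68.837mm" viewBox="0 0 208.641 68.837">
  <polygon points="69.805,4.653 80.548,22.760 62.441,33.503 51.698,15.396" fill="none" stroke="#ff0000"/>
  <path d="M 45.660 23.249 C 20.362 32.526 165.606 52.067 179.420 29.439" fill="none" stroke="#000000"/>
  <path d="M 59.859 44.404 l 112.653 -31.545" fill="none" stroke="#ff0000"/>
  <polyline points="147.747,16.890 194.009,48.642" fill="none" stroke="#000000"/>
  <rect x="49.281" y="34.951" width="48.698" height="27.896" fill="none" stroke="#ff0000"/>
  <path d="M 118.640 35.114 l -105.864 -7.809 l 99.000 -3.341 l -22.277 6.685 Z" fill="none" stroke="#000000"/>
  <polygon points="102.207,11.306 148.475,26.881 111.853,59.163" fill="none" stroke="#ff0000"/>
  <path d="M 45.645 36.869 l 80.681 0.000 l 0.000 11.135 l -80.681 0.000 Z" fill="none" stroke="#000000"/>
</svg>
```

1 u = 1 mm; y_m = 68.837 − y.

[1] `<polygon>` regular polygon, #ff0000→engrave S322 F2694: (69.805,64.184) → (80.548,46.077) → (62.441,35.334) → (51.698,53.441) → (69.805,64.184) (closed)

[2] `<path>` cubic bezier, #000000→score S477 F2055: (45.660,45.588) → (66.025,34.832) → (132.980,28.884) → (179.420,39.398)

[3] `<path>` line segment, #ff0000→engrave S322 F2694: (59.859,24.433) → (172.512,55.978)

[4] `<polyline>` line segment, #000000→score S477 F2055: (147.747,51.947) → (194.009,20.195)

[5] `<rect>` rectangle, #ff0000→engrave S322 F2694: (49.281,33.886) → (97.979,33.886) → (97.979,5.990) → (49.281,5.990) → (49.281,33.886) (closed)

[6] `<path>` closed polygon, #000000→score S477 F2055: (118.640,33.723) → (12.776,41.532) → (111.776,44.873) → (89.499,38.188) → (118.640,33.723) (closed)

[7] `<polygon>` regular polygon, #ff0000→engrave S322 F2694: (102.207,57.531) → (148.475,41.956) → (111.853,9.674) → (102.207,57.531) (closed)

[8] `<path>` rectangle, #000000→score S477 F2055: (45.645,31.968) → (126.326,31.968) → (126.326,20.833) → (45.645,20.833) → (45.645,31.968) (closed)

G21
G90
G0 X69.805 Y64.184
M4 S322
G01 X80.548 Y46.077 F2694
G01 X62.441 Y35.334
G01 X51.698 Y53.441
G01 X69.805 Y64.184
G0 X45.660 Y45.588
M4 S477
G01 X66.025 Y34.832 F2055
G01 X132.980 Y28.884
G01 X179.420 Y39.398
G0 X59.859 Y24.433
M4 S322
G01 X172.512 Y55.978 F2694
G0 X147.747 Y51.947
M4 S477
G01 X194.009 Y20.195 F2055
G0 X49.281 Y33.886
M4 S322
G01 X97.979 Y33.886 F2694
G01 X97.979 Y5.990
G01 X49.281 Y5.990
G01 X49.281 Y33.886
G0 X118.640 Y33.723
M4 S477
G01 X12.776 Y41.532 F2055
G01 X111.776 Y44.873
G01 X89.499 Y38.188
G01 X118.640 Y33.723
G0 X102.207 Y57.531
M4 S322
G01 X148.475 Y41.956 F2694
G01 X111.853 Y9.674
G01 X102.207 Y57.531
G0 X45.645 Y31.968
M4 S477
G01 X126.326 Y31.968 F2055
G01 X126.326 Y20.833
G01 X45.645 Y20.833
G01 X45.645 Y31.968
M5
G0 X0.000 Y0.000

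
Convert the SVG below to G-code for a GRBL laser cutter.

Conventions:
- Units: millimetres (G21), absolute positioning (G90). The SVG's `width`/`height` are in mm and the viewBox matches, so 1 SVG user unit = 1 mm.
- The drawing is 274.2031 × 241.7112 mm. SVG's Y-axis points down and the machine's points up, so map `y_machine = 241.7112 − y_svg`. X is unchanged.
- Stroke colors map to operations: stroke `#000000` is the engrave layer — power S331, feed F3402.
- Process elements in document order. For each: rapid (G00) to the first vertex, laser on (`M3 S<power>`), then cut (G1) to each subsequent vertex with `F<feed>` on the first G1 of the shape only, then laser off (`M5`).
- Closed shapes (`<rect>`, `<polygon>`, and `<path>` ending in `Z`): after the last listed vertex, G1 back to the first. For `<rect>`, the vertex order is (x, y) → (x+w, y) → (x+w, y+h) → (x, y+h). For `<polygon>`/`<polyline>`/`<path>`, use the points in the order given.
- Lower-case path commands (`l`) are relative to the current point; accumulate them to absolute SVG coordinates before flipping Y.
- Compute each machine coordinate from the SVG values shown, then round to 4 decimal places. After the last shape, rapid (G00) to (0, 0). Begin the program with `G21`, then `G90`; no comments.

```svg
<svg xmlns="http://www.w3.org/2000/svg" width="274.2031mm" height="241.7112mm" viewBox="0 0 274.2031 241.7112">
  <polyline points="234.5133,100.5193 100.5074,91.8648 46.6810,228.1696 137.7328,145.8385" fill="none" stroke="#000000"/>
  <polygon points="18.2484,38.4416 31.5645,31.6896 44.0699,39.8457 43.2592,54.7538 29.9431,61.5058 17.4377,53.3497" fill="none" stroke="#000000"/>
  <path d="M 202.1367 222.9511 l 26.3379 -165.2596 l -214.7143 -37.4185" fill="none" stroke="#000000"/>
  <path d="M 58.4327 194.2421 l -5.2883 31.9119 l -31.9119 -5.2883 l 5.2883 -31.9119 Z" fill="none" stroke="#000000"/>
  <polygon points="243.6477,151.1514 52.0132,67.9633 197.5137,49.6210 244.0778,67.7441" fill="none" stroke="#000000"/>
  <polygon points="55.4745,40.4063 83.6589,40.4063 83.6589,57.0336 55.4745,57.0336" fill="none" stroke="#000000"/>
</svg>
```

G21
G90
G00 X234.5133 Y141.1919
M3 S331
G1 X100.5074 Y149.8464 F3402
G1 X46.6810 Y13.5416
G1 X137.7328 Y95.8727
M5
G00 X18.2484 Y203.2696
M3 S331
G1 X31.5645 Y210.0216 F3402
G1 X44.0699 Y201.8655
G1 X43.2592 Y186.9574
G1 X29.9431 Y180.2054
G1 X17.4377 Y188.3615
G1 X18.2484 Y203.2696
M5
G00 X202.1367 Y18.7601
M3 S331
G1 X228.4746 Y184.0197 F3402
G1 X13.7603 Y221.4382
M5
G00 X58.4327 Y47.4691
M3 S331
G1 X53.1444 Y15.5572 F3402
G1 X21.2325 Y20.8455
G1 X26.5208 Y52.7574
G1 X58.4327 Y47.4691
M5
G00 X243.6477 Y90.5598
M3 S331
G1 X52.0132 Y173.7479 F3402
G1 X197.5137 Y192.0902
G1 X244.0778 Y173.9671
G1 X243.6477 Y90.5598
M5
G00 X55.4745 Y201.3049
M3 S331
G1 X83.6589 Y201.3049 F3402
G1 X83.6589 Y184.6776
G1 X55.4745 Y184.6776
G1 X55.4745 Y201.3049
M5
G00 X0.0000 Y0.0000

Since the viewBox matches the mm dimensions, user units are millimetres directly. The only transform is the Y-flip y_m = 241.7112 − y_svg.

Shape 1 is a open polyline drawn with `<polyline>`. Its stroke #000000 means engrave at S331, F3402. After flipping Y the toolpath is (234.5133,141.1919) → (100.5074,149.8464) → (46.6810,13.5416) → (137.7328,95.8727).

Shape 2 is a regular polygon drawn with `<polygon>`. Its stroke #000000 means engrave at S331, F3402. After flipping Y the toolpath is (18.2484,203.2696) → (31.5645,210.0216) → (44.0699,201.8655) → (43.2592,186.9574) → (29.9431,180.2054) → (17.4377,188.3615) → (18.2484,203.2696), returning to the start.

Shape 3 is a open polyline drawn with `<path>`. Its stroke #000000 means engrave at S331, F3402. After flipping Y the toolpath is (202.1367,18.7601) → (228.4746,184.0197) → (13.7603,221.4382).

Shape 4 is a regular polygon drawn with `<path>`. Its stroke #000000 means engrave at S331, F3402. After flipping Y the toolpath is (58.4327,47.4691) → (53.1444,15.5572) → (21.2325,20.8455) → (26.5208,52.7574) → (58.4327,47.4691), returning to the start.

Shape 5 is a closed polygon drawn with `<polygon>`. Its stroke #000000 means engrave at S331, F3402. After flipping Y the toolpath is (243.6477,90.5598) → (52.0132,173.7479) → (197.5137,192.0902) → (244.0778,173.9671) → (243.6477,90.5598), returning to the start.

Shape 6 is a rectangle drawn with `<polygon>`. Its stroke #000000 means engrave at S331, F3402. After flipping Y the toolpath is (55.4745,201.3049) → (83.6589,201.3049) → (83.6589,184.6776) → (55.4745,184.6776) → (55.4745,201.3049), returning to the start.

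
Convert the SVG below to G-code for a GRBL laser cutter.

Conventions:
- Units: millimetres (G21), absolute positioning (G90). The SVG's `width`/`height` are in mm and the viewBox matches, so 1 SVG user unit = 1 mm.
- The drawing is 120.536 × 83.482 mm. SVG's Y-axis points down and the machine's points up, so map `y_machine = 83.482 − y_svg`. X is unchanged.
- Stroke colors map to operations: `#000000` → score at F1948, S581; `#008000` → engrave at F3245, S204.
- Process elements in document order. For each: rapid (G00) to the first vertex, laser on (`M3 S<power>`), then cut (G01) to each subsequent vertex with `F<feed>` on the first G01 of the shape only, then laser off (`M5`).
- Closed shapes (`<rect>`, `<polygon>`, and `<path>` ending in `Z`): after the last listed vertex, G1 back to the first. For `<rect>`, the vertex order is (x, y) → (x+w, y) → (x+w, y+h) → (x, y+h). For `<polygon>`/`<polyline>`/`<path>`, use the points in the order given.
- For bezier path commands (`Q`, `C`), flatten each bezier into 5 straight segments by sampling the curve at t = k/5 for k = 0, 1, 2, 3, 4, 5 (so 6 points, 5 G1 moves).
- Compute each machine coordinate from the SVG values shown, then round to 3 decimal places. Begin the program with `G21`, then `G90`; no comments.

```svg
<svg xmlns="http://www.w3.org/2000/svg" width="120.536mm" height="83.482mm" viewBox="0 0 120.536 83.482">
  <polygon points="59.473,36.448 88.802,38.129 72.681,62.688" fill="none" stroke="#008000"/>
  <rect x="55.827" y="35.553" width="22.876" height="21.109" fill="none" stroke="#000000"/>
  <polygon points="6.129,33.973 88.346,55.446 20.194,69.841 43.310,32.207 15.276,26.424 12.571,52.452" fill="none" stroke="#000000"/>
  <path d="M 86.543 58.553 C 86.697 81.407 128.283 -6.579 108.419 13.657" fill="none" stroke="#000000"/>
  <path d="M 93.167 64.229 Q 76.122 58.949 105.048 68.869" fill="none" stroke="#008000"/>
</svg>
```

Since the viewBox matches the mm dimensions, user units are millimetres directly. The only transform is the Y-flip y_m = 83.482 − y_svg.

Shape 1 is a regular polygon drawn with `<polygon>`. Its stroke #008000 means engrave at S204, F3245. After flipping Y the toolpath is (59.473,47.034) → (88.802,45.353) → (72.681,20.794) → (59.473,47.034), returning to the start.

Shape 2 is a rectangle drawn with `<rect>`. Its stroke #000000 means score at S581, F1948. After flipping Y the toolpath is (55.827,47.929) → (78.703,47.929) → (78.703,26.820) → (55.827,26.820) → (55.827,47.929), returning to the start.

Shape 3 is a closed polygon drawn with `<polygon>`. Its stroke #000000 means score at S581, F1948. After flipping Y the toolpath is (6.129,49.509) → (88.346,28.036) → (20.194,13.641) → (43.310,51.275) → (15.276,57.058) → (12.571,31.030) → (6.129,49.509), returning to the start.

Shape 4 is a cubic bezier drawn with `<path>`. Its stroke #000000 means score at S581, F1948. After flipping Y the toolpath is (86.543,24.929) → (90.784,22.765) → (100.031,36.687) → (109.344,56.182) → (113.786,70.732) → (108.419,69.825).

Shape 5 is a quadratic bezier drawn with `<path>`. Its stroke #008000 means engrave at S204, F3245. After flipping Y the toolpath is (93.167,19.253) → (88.188,20.757) → (86.886,21.045) → (89.263,20.117) → (95.316,17.973) → (105.048,14.613).

G21
G90
G00 X59.473 Y47.034
M3 S204
G01 X88.802 Y45.353 F3245
G01 X72.681 Y20.794
G01 X59.473 Y47.034
M5
G00 X55.827 Y47.929
M3 S581
G01 X78.703 Y47.929 F1948
G01 X78.703 Y26.820
G01 X55.827 Y26.820
G01 X55.827 Y47.929
M5
G00 X6.129 Y49.509
M3 S581
G01 X88.346 Y28.036 F1948
G01 X20.194 Y13.641
G01 X43.310 Y51.275
G01 X15.276 Y57.058
G01 X12.571 Y31.030
G01 X6.129 Y49.509
M5
G00 X86.543 Y24.929
M3 S581
G01 X90.784 Y22.765 F1948
G01 X100.031 Y36.687
G01 X109.344 Y56.182
G01 X113.786 Y70.732
G01 X108.419 Y69.825
M5
G00 X93.167 Y19.253
M3 S204
G01 X88.188 Y20.757 F3245
G01 X86.886 Y21.045
G01 X89.263 Y20.117
G01 X95.316 Y17.973
G01 X105.048 Y14.613
M5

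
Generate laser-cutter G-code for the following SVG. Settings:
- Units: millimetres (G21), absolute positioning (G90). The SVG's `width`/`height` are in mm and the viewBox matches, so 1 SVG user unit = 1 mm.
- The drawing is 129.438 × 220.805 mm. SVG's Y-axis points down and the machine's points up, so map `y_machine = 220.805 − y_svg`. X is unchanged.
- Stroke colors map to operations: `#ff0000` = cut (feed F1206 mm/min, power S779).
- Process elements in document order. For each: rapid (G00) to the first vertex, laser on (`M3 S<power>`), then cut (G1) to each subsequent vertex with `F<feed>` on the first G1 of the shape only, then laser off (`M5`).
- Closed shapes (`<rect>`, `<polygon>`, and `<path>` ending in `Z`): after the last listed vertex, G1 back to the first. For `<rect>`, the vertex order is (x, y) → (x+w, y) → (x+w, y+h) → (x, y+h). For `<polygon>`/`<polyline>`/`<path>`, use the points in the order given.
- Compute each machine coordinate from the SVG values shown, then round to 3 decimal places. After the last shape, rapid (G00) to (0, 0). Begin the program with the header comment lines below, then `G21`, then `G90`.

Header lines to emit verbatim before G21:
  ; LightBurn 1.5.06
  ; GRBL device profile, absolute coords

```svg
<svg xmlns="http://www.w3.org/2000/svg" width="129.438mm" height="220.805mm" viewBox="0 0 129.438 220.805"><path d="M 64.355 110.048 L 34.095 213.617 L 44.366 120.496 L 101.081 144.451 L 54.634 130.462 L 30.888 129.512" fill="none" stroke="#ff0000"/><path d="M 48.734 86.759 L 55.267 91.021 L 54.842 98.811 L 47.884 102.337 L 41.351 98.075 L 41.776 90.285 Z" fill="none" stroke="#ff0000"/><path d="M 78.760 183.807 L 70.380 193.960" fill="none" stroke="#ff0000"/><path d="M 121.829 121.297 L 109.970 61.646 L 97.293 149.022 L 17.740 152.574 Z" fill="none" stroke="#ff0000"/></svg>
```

; LightBurn 1.5.06
; GRBL device profile, absolute coords
G21
G90
G00 X64.355 Y110.757
M3 S779
G1 X34.095 Y7.188 F1206
G1 X44.366 Y100.309
G1 X101.081 Y76.354
G1 X54.634 Y90.343
G1 X30.888 Y91.293
M5
G00 X48.734 Y134.046
M3 S779
G1 X55.267 Y129.784 F1206
G1 X54.842 Y121.994
G1 X47.884 Y118.468
G1 X41.351 Y122.730
G1 X41.776 Y130.520
G1 X48.734 Y134.046
M5
G00 X78.760 Y36.998
M3 S779
G1 X70.380 Y26.845 F1206
M5
G00 X121.829 Y99.508
M3 S779
G1 X109.970 Y159.159 F1206
G1 X97.293 Y71.783
G1 X17.740 Y68.231
G1 X121.829 Y99.508
M5
G00 X0.000 Y0.000

1 u = 1 mm; y_m = 220.805 − y.

[1] `<path>` open polyline, #ff0000→cut S779 F1206: (64.355,110.757) → (34.095,7.188) → (44.366,100.309) → (101.081,76.354) → (54.634,90.343) → (30.888,91.293)

[2] `<path>` regular polygon, #ff0000→cut S779 F1206: (48.734,134.046) → (55.267,129.784) → (54.842,121.994) → (47.884,118.468) → (41.351,122.730) → (41.776,130.520) → (48.734,134.046) (closed)

[3] `<path>` line segment, #ff0000→cut S779 F1206: (78.760,36.998) → (70.380,26.845)

[4] `<path>` closed polygon, #ff0000→cut S779 F1206: (121.829,99.508) → (109.970,159.159) → (97.293,71.783) → (17.740,68.231) → (121.829,99.508) (closed)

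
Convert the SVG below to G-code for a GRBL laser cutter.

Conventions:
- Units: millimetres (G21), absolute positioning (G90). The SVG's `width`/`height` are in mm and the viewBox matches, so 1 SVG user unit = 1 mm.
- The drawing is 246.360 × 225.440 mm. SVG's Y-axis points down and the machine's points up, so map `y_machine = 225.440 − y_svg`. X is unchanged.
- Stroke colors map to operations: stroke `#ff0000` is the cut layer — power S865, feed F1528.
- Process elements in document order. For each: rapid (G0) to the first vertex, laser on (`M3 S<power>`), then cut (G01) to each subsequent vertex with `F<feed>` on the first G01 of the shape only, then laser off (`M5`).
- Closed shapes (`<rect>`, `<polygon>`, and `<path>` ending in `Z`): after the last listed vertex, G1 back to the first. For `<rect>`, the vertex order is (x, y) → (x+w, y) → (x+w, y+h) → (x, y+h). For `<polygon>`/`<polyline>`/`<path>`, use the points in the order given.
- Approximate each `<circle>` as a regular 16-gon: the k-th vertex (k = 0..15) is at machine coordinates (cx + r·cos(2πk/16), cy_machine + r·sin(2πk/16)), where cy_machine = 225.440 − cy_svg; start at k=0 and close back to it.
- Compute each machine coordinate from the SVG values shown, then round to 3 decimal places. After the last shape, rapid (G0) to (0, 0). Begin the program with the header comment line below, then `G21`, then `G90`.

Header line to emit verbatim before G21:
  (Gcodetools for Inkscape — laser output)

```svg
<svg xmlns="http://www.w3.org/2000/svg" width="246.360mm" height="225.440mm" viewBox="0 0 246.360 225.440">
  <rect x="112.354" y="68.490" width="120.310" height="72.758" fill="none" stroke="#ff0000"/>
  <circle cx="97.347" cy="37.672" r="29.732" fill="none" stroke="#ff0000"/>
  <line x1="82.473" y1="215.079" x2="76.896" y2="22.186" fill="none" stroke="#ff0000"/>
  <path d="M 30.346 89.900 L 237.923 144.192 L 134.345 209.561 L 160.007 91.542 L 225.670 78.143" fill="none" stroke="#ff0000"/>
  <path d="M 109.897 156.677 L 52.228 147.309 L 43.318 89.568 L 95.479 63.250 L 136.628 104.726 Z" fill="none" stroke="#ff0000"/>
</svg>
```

(Gcodetools for Inkscape — laser output)
G21
G90
G0 X112.354 Y156.950
M3 S865
G01 X232.664 Y156.950 F1528
G01 X232.664 Y84.192
G01 X112.354 Y84.192
G01 X112.354 Y156.950
M5
G0 X127.079 Y187.768
M3 S865
G01 X124.816 Y199.146 F1528
G01 X118.371 Y208.792
G01 X108.725 Y215.237
G01 X97.347 Y217.500
G01 X85.969 Y215.237
G01 X76.323 Y208.792
G01 X69.878 Y199.146
G01 X67.615 Y187.768
G01 X69.878 Y176.390
G01 X76.323 Y166.744
G01 X85.969 Y160.299
G01 X97.347 Y158.036
G01 X108.725 Y160.299
G01 X118.371 Y166.744
G01 X124.816 Y176.390
G01 X127.079 Y187.768
M5
G0 X82.473 Y10.361
M3 S865
G01 X76.896 Y203.254 F1528
M5
G0 X30.346 Y135.540
M3 S865
G01 X237.923 Y81.248 F1528
G01 X134.345 Y15.879
G01 X160.007 Y133.898
G01 X225.670 Y147.297
M5
G0 X109.897 Y68.763
M3 S865
G01 X52.228 Y78.131 F1528
G01 X43.318 Y135.872
G01 X95.479 Y162.190
G01 X136.628 Y120.714
G01 X109.897 Y68.763
M5
G0 X0.000 Y0.000

viewBox `0 0 246.360 225.440` with mm width/height → 1 unit = 1 mm. Flip: y_m = 225.440 − y_svg.

**Shape 1** — `<rect>` rectangle, stroke `#ff0000` → cut (S865, F1528). Machine vertices: (112.354,156.950) → (232.664,156.950) → (232.664,84.192) → (112.354,84.192) → (112.354,156.950). Closed: final G1 returns to the first vertex.

**Shape 2** — `<circle>` circle, stroke `#ff0000` → cut (S865, F1528). Machine vertices: (127.079,187.768) → (124.816,199.146) → (118.371,208.792) → (108.725,215.237) → (97.347,217.500) → (85.969,215.237) → (76.323,208.792) → (69.878,199.146) → (67.615,187.768) → (69.878,176.390) → (76.323,166.744) → (85.969,160.299) → (97.347,158.036) → (108.725,160.299) → (118.371,166.744) → (124.816,176.390) → (127.079,187.768). Closed: final G1 returns to the first vertex.

**Shape 3** — `<line>` line segment, stroke `#ff0000` → cut (S865, F1528). Machine vertices: (82.473,10.361) → (76.896,203.254). Open path.

**Shape 4** — `<path>` open polyline, stroke `#ff0000` → cut (S865, F1528). Machine vertices: (30.346,135.540) → (237.923,81.248) → (134.345,15.879) → (160.007,133.898) → (225.670,147.297). Open path.

**Shape 5** — `<path>` regular polygon, stroke `#ff0000` → cut (S865, F1528). Machine vertices: (109.897,68.763) → (52.228,78.131) → (43.318,135.872) → (95.479,162.190) → (136.628,120.714) → (109.897,68.763). Closed: final G1 returns to the first vertex.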